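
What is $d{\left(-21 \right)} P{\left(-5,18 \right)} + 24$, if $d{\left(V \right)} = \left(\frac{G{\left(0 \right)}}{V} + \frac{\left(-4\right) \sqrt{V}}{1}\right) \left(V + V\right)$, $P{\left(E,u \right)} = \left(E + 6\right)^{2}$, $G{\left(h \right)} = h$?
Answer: $24 + 168 i \sqrt{21} \approx 24.0 + 769.87 i$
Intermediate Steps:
$P{\left(E,u \right)} = \left(6 + E\right)^{2}$
$d{\left(V \right)} = - 8 V^{\frac{3}{2}}$ ($d{\left(V \right)} = \left(\frac{0}{V} + \frac{\left(-4\right) \sqrt{V}}{1}\right) \left(V + V\right) = \left(0 + - 4 \sqrt{V} 1\right) 2 V = \left(0 - 4 \sqrt{V}\right) 2 V = - 4 \sqrt{V} 2 V = - 8 V^{\frac{3}{2}}$)
$d{\left(-21 \right)} P{\left(-5,18 \right)} + 24 = - 8 \left(-21\right)^{\frac{3}{2}} \left(6 - 5\right)^{2} + 24 = - 8 \left(- 21 i \sqrt{21}\right) 1^{2} + 24 = 168 i \sqrt{21} \cdot 1 + 24 = 168 i \sqrt{21} + 24 = 24 + 168 i \sqrt{21}$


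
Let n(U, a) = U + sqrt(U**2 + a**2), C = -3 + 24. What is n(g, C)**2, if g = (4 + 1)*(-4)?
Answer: 81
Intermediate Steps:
g = -20 (g = 5*(-4) = -20)
C = 21
n(g, C)**2 = (-20 + sqrt((-20)**2 + 21**2))**2 = (-20 + sqrt(400 + 441))**2 = (-20 + sqrt(841))**2 = (-20 + 29)**2 = 9**2 = 81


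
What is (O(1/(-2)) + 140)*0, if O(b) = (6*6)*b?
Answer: 0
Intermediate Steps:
O(b) = 36*b
(O(1/(-2)) + 140)*0 = (36/(-2) + 140)*0 = (36*(-½) + 140)*0 = (-18 + 140)*0 = 122*0 = 0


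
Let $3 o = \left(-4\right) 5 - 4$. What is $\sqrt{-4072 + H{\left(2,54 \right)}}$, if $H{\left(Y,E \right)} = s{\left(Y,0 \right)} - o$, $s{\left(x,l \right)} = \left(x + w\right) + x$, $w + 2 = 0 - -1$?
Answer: $i \sqrt{4061} \approx 63.726 i$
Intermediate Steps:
$w = -1$ ($w = -2 + \left(0 - -1\right) = -2 + \left(0 + 1\right) = -2 + 1 = -1$)
$o = -8$ ($o = \frac{\left(-4\right) 5 - 4}{3} = \frac{-20 - 4}{3} = \frac{1}{3} \left(-24\right) = -8$)
$s{\left(x,l \right)} = -1 + 2 x$ ($s{\left(x,l \right)} = \left(x - 1\right) + x = \left(-1 + x\right) + x = -1 + 2 x$)
$H{\left(Y,E \right)} = 7 + 2 Y$ ($H{\left(Y,E \right)} = \left(-1 + 2 Y\right) - -8 = \left(-1 + 2 Y\right) + 8 = 7 + 2 Y$)
$\sqrt{-4072 + H{\left(2,54 \right)}} = \sqrt{-4072 + \left(7 + 2 \cdot 2\right)} = \sqrt{-4072 + \left(7 + 4\right)} = \sqrt{-4072 + 11} = \sqrt{-4061} = i \sqrt{4061}$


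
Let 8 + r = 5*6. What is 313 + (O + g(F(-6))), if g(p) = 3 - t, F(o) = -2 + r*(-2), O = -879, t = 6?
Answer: -569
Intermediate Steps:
r = 22 (r = -8 + 5*6 = -8 + 30 = 22)
F(o) = -46 (F(o) = -2 + 22*(-2) = -2 - 44 = -46)
g(p) = -3 (g(p) = 3 - 1*6 = 3 - 6 = -3)
313 + (O + g(F(-6))) = 313 + (-879 - 3) = 313 - 882 = -569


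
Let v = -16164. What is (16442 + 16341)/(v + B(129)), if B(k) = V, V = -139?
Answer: -32783/16303 ≈ -2.0109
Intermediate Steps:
B(k) = -139
(16442 + 16341)/(v + B(129)) = (16442 + 16341)/(-16164 - 139) = 32783/(-16303) = 32783*(-1/16303) = -32783/16303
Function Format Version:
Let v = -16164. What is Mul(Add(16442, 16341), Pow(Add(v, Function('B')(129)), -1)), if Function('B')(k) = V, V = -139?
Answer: Rational(-32783, 16303) ≈ -2.0109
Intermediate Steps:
Function('B')(k) = -139
Mul(Add(16442, 16341), Pow(Add(v, Function('B')(129)), -1)) = Mul(Add(16442, 16341), Pow(Add(-16164, -139), -1)) = Mul(32783, Pow(-16303, -1)) = Mul(32783, Rational(-1, 16303)) = Rational(-32783, 16303)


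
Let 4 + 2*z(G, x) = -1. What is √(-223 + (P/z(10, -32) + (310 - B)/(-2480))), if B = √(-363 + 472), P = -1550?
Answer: √(152558750 + 155*√109)/620 ≈ 19.922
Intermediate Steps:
z(G, x) = -5/2 (z(G, x) = -2 + (½)*(-1) = -2 - ½ = -5/2)
B = √109 ≈ 10.440
√(-223 + (P/z(10, -32) + (310 - B)/(-2480))) = √(-223 + (-1550/(-5/2) + (310 - √109)/(-2480))) = √(-223 + (-1550*(-⅖) + (310 - √109)*(-1/2480))) = √(-223 + (620 + (-⅛ + √109/2480))) = √(-223 + (4959/8 + √109/2480)) = √(3175/8 + √109/2480)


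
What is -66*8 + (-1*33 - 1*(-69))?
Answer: -492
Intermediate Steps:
-66*8 + (-1*33 - 1*(-69)) = -528 + (-33 + 69) = -528 + 36 = -492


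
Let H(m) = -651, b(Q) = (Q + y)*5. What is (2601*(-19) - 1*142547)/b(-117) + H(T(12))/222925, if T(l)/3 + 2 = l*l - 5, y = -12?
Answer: 8558720131/28757325 ≈ 297.62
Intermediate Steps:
b(Q) = -60 + 5*Q (b(Q) = (Q - 12)*5 = (-12 + Q)*5 = -60 + 5*Q)
T(l) = -21 + 3*l² (T(l) = -6 + 3*(l*l - 5) = -6 + 3*(l² - 5) = -6 + 3*(-5 + l²) = -6 + (-15 + 3*l²) = -21 + 3*l²)
(2601*(-19) - 1*142547)/b(-117) + H(T(12))/222925 = (2601*(-19) - 1*142547)/(-60 + 5*(-117)) - 651/222925 = (-49419 - 142547)/(-60 - 585) - 651*1/222925 = -191966/(-645) - 651/222925 = -191966*(-1/645) - 651/222925 = 191966/645 - 651/222925 = 8558720131/28757325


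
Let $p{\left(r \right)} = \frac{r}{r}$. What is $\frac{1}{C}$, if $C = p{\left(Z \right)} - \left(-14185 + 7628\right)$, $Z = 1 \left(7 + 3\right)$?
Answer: $\frac{1}{6558} \approx 0.00015249$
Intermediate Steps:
$Z = 10$ ($Z = 1 \cdot 10 = 10$)
$p{\left(r \right)} = 1$
$C = 6558$ ($C = 1 - \left(-14185 + 7628\right) = 1 - -6557 = 1 + 6557 = 6558$)
$\frac{1}{C} = \frac{1}{6558}$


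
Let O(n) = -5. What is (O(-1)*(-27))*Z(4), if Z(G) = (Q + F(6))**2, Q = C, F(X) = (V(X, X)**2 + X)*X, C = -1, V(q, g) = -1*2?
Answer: 469935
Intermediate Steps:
V(q, g) = -2
F(X) = X*(4 + X) (F(X) = ((-2)**2 + X)*X = (4 + X)*X = X*(4 + X))
Q = -1
Z(G) = 3481 (Z(G) = (-1 + 6*(4 + 6))**2 = (-1 + 6*10)**2 = (-1 + 60)**2 = 59**2 = 3481)
(O(-1)*(-27))*Z(4) = -5*(-27)*3481 = 135*3481 = 469935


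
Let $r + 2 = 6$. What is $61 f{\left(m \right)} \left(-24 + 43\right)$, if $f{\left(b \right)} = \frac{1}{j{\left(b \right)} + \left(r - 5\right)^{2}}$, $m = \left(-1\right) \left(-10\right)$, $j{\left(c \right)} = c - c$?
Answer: $1159$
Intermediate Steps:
$r = 4$ ($r = -2 + 6 = 4$)
$j{\left(c \right)} = 0$
$m = 10$
$f{\left(b \right)} = 1$ ($f{\left(b \right)} = \frac{1}{0 + \left(4 - 5\right)^{2}} = \frac{1}{0 + \left(-1\right)^{2}} = \frac{1}{0 + 1} = 1^{-1} = 1$)
$61 f{\left(m \right)} \left(-24 + 43\right) = 61 \cdot 1 \left(-24 + 43\right) = 61 \cdot 19 = 1159$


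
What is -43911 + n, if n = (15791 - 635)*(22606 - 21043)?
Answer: 23644917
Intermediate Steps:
n = 23688828 (n = 15156*1563 = 23688828)
-43911 + n = -43911 + 23688828 = 23644917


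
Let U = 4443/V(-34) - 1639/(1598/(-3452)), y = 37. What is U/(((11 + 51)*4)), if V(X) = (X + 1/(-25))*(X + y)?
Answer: 2377822839/168627352 ≈ 14.101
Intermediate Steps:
V(X) = (37 + X)*(-1/25 + X) (V(X) = (X + 1/(-25))*(X + 37) = (X - 1/25)*(37 + X) = (-1/25 + X)*(37 + X) = (37 + X)*(-1/25 + X))
U = 2377822839/679949 (U = 4443/(-37/25 + (-34)**2 + (924/25)*(-34)) - 1639/(1598/(-3452)) = 4443/(-37/25 + 1156 - 31416/25) - 1639/(1598*(-1/3452)) = 4443/(-2553/25) - 1639/(-799/1726) = 4443*(-25/2553) - 1639*(-1726/799) = -37025/851 + 2828914/799 = 2377822839/679949 ≈ 3497.1)
U/(((11 + 51)*4)) = 2377822839/(679949*(((11 + 51)*4))) = 2377822839/(679949*((62*4))) = (2377822839/679949)/248 = (2377822839/679949)*(1/248) = 2377822839/168627352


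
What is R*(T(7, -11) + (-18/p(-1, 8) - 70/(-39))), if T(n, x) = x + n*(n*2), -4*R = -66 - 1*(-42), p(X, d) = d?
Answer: 13501/26 ≈ 519.27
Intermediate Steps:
R = 6 (R = -(-66 - 1*(-42))/4 = -(-66 + 42)/4 = -1/4*(-24) = 6)
T(n, x) = x + 2*n**2 (T(n, x) = x + n*(2*n) = x + 2*n**2)
R*(T(7, -11) + (-18/p(-1, 8) - 70/(-39))) = 6*((-11 + 2*7**2) + (-18/8 - 70/(-39))) = 6*((-11 + 2*49) + (-18*1/8 - 70*(-1/39))) = 6*((-11 + 98) + (-9/4 + 70/39)) = 6*(87 - 71/156) = 6*(13501/156) = 13501/26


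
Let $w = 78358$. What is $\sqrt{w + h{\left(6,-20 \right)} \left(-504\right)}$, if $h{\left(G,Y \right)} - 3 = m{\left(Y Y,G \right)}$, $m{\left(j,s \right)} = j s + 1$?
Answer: $i \sqrt{1133258} \approx 1064.5 i$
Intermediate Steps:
$m{\left(j,s \right)} = 1 + j s$
$h{\left(G,Y \right)} = 4 + G Y^{2}$ ($h{\left(G,Y \right)} = 3 + \left(1 + Y Y G\right) = 3 + \left(1 + Y^{2} G\right) = 3 + \left(1 + G Y^{2}\right) = 4 + G Y^{2}$)
$\sqrt{w + h{\left(6,-20 \right)} \left(-504\right)} = \sqrt{78358 + \left(4 + 6 \left(-20\right)^{2}\right) \left(-504\right)} = \sqrt{78358 + \left(4 + 6 \cdot 400\right) \left(-504\right)} = \sqrt{78358 + \left(4 + 2400\right) \left(-504\right)} = \sqrt{78358 + 2404 \left(-504\right)} = \sqrt{78358 - 1211616} = \sqrt{-1133258} = i \sqrt{1133258}$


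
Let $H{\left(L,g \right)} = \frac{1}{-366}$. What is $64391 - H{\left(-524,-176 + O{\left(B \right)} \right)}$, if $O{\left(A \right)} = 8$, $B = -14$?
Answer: $\frac{23567107}{366} \approx 64391.0$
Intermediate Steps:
$H{\left(L,g \right)} = - \frac{1}{366}$
$64391 - H{\left(-524,-176 + O{\left(B \right)} \right)} = 64391 - - \frac{1}{366} = 64391 + \frac{1}{366} = \frac{23567107}{366}$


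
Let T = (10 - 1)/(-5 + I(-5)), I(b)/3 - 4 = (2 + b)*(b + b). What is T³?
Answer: 729/912673 ≈ 0.00079875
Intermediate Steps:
I(b) = 12 + 6*b*(2 + b) (I(b) = 12 + 3*((2 + b)*(b + b)) = 12 + 3*((2 + b)*(2*b)) = 12 + 3*(2*b*(2 + b)) = 12 + 6*b*(2 + b))
T = 9/97 (T = (10 - 1)/(-5 + (12 + 6*(-5)² + 12*(-5))) = 9/(-5 + (12 + 6*25 - 60)) = 9/(-5 + (12 + 150 - 60)) = 9/(-5 + 102) = 9/97 ≈ 0.092783)
T³ = (9/97)³ = 729/912673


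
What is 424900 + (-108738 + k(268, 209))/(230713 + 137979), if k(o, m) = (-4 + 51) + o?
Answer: 156657122377/368692 ≈ 4.2490e+5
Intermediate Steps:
k(o, m) = 47 + o
424900 + (-108738 + k(268, 209))/(230713 + 137979) = 424900 + (-108738 + (47 + 268))/(230713 + 137979) = 424900 + (-108738 + 315)/368692 = 424900 - 108423*1/368692 = 424900 - 108423/368692 = 156657122377/368692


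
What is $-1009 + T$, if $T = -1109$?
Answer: $-2118$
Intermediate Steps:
$-1009 + T = -1009 - 1109 = -2118$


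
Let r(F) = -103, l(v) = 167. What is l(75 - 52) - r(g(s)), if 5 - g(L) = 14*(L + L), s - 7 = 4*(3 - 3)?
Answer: 270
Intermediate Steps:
s = 7 (s = 7 + 4*(3 - 3) = 7 + 4*0 = 7 + 0 = 7)
g(L) = 5 - 28*L (g(L) = 5 - 14*(L + L) = 5 - 14*2*L = 5 - 28*L)
l(75 - 52) - r(g(s)) = 167 - 1*(-103) = 167 + 103 = 270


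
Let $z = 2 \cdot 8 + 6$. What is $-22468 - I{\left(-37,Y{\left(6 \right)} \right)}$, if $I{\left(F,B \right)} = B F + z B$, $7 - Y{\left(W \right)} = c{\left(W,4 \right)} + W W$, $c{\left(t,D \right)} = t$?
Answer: $-22993$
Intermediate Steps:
$z = 22$ ($z = 16 + 6 = 22$)
$Y{\left(W \right)} = 7 - W - W^{2}$ ($Y{\left(W \right)} = 7 - \left(W + W W\right) = 7 - \left(W + W^{2}\right) = 7 - W - W^{2}$)
$I{\left(F,B \right)} = 22 B + B F$ ($I{\left(F,B \right)} = B F + 22 B = 22 B + B F$)
$-22468 - I{\left(-37,Y{\left(6 \right)} \right)} = -22468 - \left(7 - 6 - 6^{2}\right) \left(22 - 37\right) = -22468 - \left(7 - 6 - 36\right) \left(-15\right) = -22468 - \left(-35\right) \left(-15\right) = -22468 - 525 = -22993$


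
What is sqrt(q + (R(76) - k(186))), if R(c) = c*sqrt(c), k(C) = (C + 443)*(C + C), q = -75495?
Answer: sqrt(-309483 + 152*sqrt(19)) ≈ 555.72*I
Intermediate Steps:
k(C) = 2*C*(443 + C) (k(C) = (443 + C)*(2*C) = 2*C*(443 + C))
R(c) = c**(3/2)
sqrt(q + (R(76) - k(186))) = sqrt(-75495 + (76**(3/2) - 2*186*(443 + 186))) = sqrt(-75495 + (152*sqrt(19) - 2*186*629)) = sqrt(-75495 + (152*sqrt(19) - 1*233988)) = sqrt(-75495 + (152*sqrt(19) - 233988)) = sqrt(-75495 + (-233988 + 152*sqrt(19))) = sqrt(-309483 + 152*sqrt(19))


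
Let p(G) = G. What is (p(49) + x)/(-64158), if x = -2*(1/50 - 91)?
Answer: -2887/801975 ≈ -0.0035999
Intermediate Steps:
x = 4549/25 (x = -2*(1/50 - 91) = -2*(-4549/50) = 4549/25 ≈ 181.96)
(p(49) + x)/(-64158) = (49 + 4549/25)/(-64158) = (5774/25)*(-1/64158) = -2887/801975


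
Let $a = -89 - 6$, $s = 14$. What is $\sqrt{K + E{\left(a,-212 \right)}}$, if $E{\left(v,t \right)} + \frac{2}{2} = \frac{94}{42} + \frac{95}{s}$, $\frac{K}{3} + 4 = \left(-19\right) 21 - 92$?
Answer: $\frac{i \sqrt{2605386}}{42} \approx 38.431 i$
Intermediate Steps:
$K = -1485$ ($K = -12 + 3 \left(\left(-19\right) 21 - 92\right) = -12 + 3 \left(-399 - 92\right) = -12 + 3 \left(-491\right) = -12 - 1473 = -1485$)
$a = -95$
$E{\left(v,t \right)} = \frac{337}{42}$ ($E{\left(v,t \right)} = -1 + \left(\frac{94}{42} + \frac{95}{14}\right) = -1 + \left(94 \cdot \frac{1}{42} + 95 \cdot \frac{1}{14}\right) = -1 + \left(\frac{47}{21} + \frac{95}{14}\right) = -1 + \frac{379}{42} = \frac{337}{42}$)
$\sqrt{K + E{\left(a,-212 \right)}} = \sqrt{-1485 + \frac{337}{42}} = \sqrt{- \frac{62033}{42}} = \frac{i \sqrt{2605386}}{42}$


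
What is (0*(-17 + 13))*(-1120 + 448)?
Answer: 0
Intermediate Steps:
(0*(-17 + 13))*(-1120 + 448) = (0*(-4))*(-672) = 0*(-672) = 0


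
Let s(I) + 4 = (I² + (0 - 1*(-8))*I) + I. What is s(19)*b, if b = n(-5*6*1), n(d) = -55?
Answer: -29040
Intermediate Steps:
s(I) = -4 + I² + 9*I (s(I) = -4 + ((I² + (0 - 1*(-8))*I) + I) = -4 + ((I² + (0 + 8)*I) + I) = -4 + ((I² + 8*I) + I) = -4 + (I² + 9*I) = -4 + I² + 9*I)
b = -55
s(19)*b = (-4 + 19² + 9*19)*(-55) = (-4 + 361 + 171)*(-55) = 528*(-55) = -29040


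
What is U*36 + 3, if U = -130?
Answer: -4677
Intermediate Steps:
U*36 + 3 = -130*36 + 3 = -4680 + 3 = -4677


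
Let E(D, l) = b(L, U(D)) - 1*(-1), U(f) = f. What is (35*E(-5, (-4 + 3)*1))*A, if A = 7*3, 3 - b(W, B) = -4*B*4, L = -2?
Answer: -55860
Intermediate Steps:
b(W, B) = 3 + 16*B (b(W, B) = 3 - (-4*B)*4 = 3 - (-16)*B = 3 + 16*B)
E(D, l) = 4 + 16*D (E(D, l) = (3 + 16*D) - 1*(-1) = (3 + 16*D) + 1 = 4 + 16*D)
A = 21
(35*E(-5, (-4 + 3)*1))*A = (35*(4 + 16*(-5)))*21 = (35*(4 - 80))*21 = (35*(-76))*21 = -2660*21 = -55860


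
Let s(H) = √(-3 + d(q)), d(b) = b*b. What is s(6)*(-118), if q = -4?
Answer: -118*√13 ≈ -425.46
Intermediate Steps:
d(b) = b²
s(H) = √13 (s(H) = √(-3 + (-4)²) = √(-3 + 16) = √13)
s(6)*(-118) = √13*(-118) = -118*√13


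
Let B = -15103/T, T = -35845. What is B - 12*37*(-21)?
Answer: 334233883/35845 ≈ 9324.4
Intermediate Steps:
B = 15103/35845 (B = -15103/(-35845) = -15103*(-1/35845) = 15103/35845 ≈ 0.42134)
B - 12*37*(-21) = 15103/35845 - 12*37*(-21) = 15103/35845 - 444*(-21) = 15103/35845 - 1*(-9324) = 15103/35845 + 9324 = 334233883/35845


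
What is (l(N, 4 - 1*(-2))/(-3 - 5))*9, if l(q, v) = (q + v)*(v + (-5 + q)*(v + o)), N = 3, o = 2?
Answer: 405/4 ≈ 101.25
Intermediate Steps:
l(q, v) = (q + v)*(v + (-5 + q)*(2 + v)) (l(q, v) = (q + v)*(v + (-5 + q)*(v + 2)) = (q + v)*(v + (-5 + q)*(2 + v)))
(l(N, 4 - 1*(-2))/(-3 - 5))*9 = ((-10*3 - 10*(4 - 1*(-2)) - 4*(4 - 1*(-2))² + 2*3² + 3*(4 - 1*(-2))² + (4 - 1*(-2))*3² - 2*3*(4 - 1*(-2)))/(-3 - 5))*9 = ((-30 - 10*(4 + 2) - 4*(4 + 2)² + 2*9 + 3*(4 + 2)² + (4 + 2)*9 - 2*3*(4 + 2))/(-8))*9 = -(-30 - 10*6 - 4*6² + 18 + 3*6² + 6*9 - 2*3*6)/8*9 = -(-30 - 60 - 4*36 + 18 + 3*36 + 54 - 36)/8*9 = -(-30 - 60 - 144 + 18 + 108 + 54 - 36)/8*9 = -⅛*(-90)*9 = (45/4)*9 = 405/4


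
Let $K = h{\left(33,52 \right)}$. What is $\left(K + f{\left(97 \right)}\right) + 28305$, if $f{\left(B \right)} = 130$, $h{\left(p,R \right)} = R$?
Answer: $28487$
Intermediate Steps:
$K = 52$
$\left(K + f{\left(97 \right)}\right) + 28305 = \left(52 + 130\right) + 28305 = 182 + 28305 = 28487$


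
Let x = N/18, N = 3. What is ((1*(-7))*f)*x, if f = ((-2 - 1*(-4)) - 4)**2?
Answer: -14/3 ≈ -4.6667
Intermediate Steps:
x = 1/6 (x = 3/18 = 3*(1/18) = 1/6 ≈ 0.16667)
f = 4 (f = ((-2 + 4) - 4)**2 = (2 - 4)**2 = (-2)**2 = 4)
((1*(-7))*f)*x = ((1*(-7))*4)*(1/6) = -7*4*(1/6) = -28*1/6 = -14/3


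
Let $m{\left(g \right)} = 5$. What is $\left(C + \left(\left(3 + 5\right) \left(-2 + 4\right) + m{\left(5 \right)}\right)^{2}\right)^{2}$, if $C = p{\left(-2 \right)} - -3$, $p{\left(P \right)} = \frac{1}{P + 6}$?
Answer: $\frac{3157729}{16} \approx 1.9736 \cdot 10^{5}$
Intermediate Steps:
$p{\left(P \right)} = \frac{1}{6 + P}$
$C = \frac{13}{4}$ ($C = \frac{1}{6 - 2} - -3 = \frac{1}{4} + 3 = \frac{13}{4} \approx 3.25$)
$\left(C + \left(\left(3 + 5\right) \left(-2 + 4\right) + m{\left(5 \right)}\right)^{2}\right)^{2} = \left(\frac{13}{4} + \left(\left(3 + 5\right) \left(-2 + 4\right) + 5\right)^{2}\right)^{2} = \left(\frac{13}{4} + \left(8 \cdot 2 + 5\right)^{2}\right)^{2} = \left(\frac{13}{4} + \left(16 + 5\right)^{2}\right)^{2} = \left(\frac{13}{4} + 21^{2}\right)^{2} = \left(\frac{13}{4} + 441\right)^{2} = \left(\frac{1777}{4}\right)^{2} = \frac{3157729}{16}$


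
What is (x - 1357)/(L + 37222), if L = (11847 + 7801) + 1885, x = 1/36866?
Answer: -50027161/2166061830 ≈ -0.023096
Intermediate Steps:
x = 1/36866 ≈ 2.7125e-5
L = 21533 (L = 19648 + 1885 = 21533)
(x - 1357)/(L + 37222) = (1/36866 - 1357)/(21533 + 37222) = -50027161/36866/58755 = -50027161/36866*1/58755 = -50027161/2166061830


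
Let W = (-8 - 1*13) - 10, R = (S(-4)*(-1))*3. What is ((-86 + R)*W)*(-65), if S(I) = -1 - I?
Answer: -191425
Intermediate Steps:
R = -9 (R = ((-1 - 1*(-4))*(-1))*3 = ((-1 + 4)*(-1))*3 = (3*(-1))*3 = -3*3 = -9)
W = -31 (W = (-8 - 13) - 10 = -21 - 10 = -31)
((-86 + R)*W)*(-65) = ((-86 - 9)*(-31))*(-65) = -95*(-31)*(-65) = 2945*(-65) = -191425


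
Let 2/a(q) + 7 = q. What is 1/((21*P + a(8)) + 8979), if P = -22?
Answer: 1/8519 ≈ 0.00011738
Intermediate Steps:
a(q) = 2/(-7 + q)
1/((21*P + a(8)) + 8979) = 1/((21*(-22) + 2/(-7 + 8)) + 8979) = 1/((-462 + 2/1) + 8979) = 1/((-462 + 2*1) + 8979) = 1/((-462 + 2) + 8979) = 1/(-460 + 8979) = 1/8519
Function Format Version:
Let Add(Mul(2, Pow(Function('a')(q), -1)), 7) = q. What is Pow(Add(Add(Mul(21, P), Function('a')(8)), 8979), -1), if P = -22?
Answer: Rational(1, 8519) ≈ 0.00011738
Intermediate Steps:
Function('a')(q) = Mul(2, Pow(Add(-7, q), -1))
Pow(Add(Add(Mul(21, P), Function('a')(8)), 8979), -1) = Pow(Add(Add(Mul(21, -22), Mul(2, Pow(Add(-7, 8), -1))), 8979), -1) = Pow(Add(Add(-462, Mul(2, Pow(1, -1))), 8979), -1) = Pow(Add(Add(-462, Mul(2, 1)), 8979), -1) = Pow(Add(Add(-462, 2), 8979), -1) = Pow(Add(-460, 8979), -1) = Pow(8519, -1) = Rational(1, 8519)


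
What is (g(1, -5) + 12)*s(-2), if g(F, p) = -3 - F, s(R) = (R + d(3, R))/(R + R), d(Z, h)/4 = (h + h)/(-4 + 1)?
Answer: -20/3 ≈ -6.6667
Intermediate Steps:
d(Z, h) = -8*h/3 (d(Z, h) = 4*((h + h)/(-4 + 1)) = 4*((2*h)/(-3)) = 4*((2*h)*(-⅓)) = 4*(-2*h/3) = -8*h/3)
s(R) = -⅚ (s(R) = (R - 8*R/3)/(R + R) = (-5*R/3)/((2*R)) = (-5*R/3)*(1/(2*R)) = -⅚)
(g(1, -5) + 12)*s(-2) = ((-3 - 1*1) + 12)*(-⅚) = ((-3 - 1) + 12)*(-⅚) = (-4 + 12)*(-⅚) = 8*(-⅚) = -20/3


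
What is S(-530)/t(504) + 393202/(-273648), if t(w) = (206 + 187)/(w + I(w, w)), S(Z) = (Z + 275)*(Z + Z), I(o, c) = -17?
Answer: 6003633494069/17923944 ≈ 3.3495e+5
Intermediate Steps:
S(Z) = 2*Z*(275 + Z) (S(Z) = (275 + Z)*(2*Z) = 2*Z*(275 + Z))
t(w) = 393/(-17 + w) (t(w) = (206 + 187)/(w - 17) = 393/(-17 + w))
S(-530)/t(504) + 393202/(-273648) = (2*(-530)*(275 - 530))/((393/(-17 + 504))) + 393202/(-273648) = (2*(-530)*(-255))/((393/487)) + 393202*(-1/273648) = 270300/((393*(1/487))) - 196601/136824 = 270300/(393/487) - 196601/136824 = 270300*(487/393) - 196601/136824 = 43878700/131 - 196601/136824 = 6003633494069/17923944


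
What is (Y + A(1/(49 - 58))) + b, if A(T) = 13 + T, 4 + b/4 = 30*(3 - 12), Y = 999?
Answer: -757/9 ≈ -84.111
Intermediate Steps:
b = -1096 (b = -16 + 4*(30*(3 - 12)) = -16 + 4*(30*(-9)) = -16 + 4*(-270) = -16 - 1080 = -1096)
(Y + A(1/(49 - 58))) + b = (999 + (13 + 1/(49 - 58))) - 1096 = (999 + (13 + 1/(-9))) - 1096 = (999 + (13 - ⅑)) - 1096 = (999 + 116/9) - 1096 = 9107/9 - 1096 = -757/9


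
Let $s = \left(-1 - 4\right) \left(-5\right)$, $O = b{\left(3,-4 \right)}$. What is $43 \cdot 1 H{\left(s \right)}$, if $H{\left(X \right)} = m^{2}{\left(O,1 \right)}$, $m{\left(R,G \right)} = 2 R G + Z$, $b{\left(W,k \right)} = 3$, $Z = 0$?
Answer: $1548$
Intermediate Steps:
$O = 3$
$s = 25$ ($s = \left(-5\right) \left(-5\right) = 25$)
$m{\left(R,G \right)} = 2 G R$ ($m{\left(R,G \right)} = 2 R G + 0 = 2 G R + 0 = 2 G R$)
$H{\left(X \right)} = 36$ ($H{\left(X \right)} = \left(2 \cdot 1 \cdot 3\right)^{2} = 6^{2} = 36$)
$43 \cdot 1 H{\left(s \right)} = 43 \cdot 1 \cdot 36 = 43 \cdot 36 = 1548$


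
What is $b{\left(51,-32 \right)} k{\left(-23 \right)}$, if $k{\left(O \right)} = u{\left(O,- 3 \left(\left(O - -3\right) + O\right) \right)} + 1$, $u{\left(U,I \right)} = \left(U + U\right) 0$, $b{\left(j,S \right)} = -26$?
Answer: $-26$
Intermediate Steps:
$u{\left(U,I \right)} = 0$ ($u{\left(U,I \right)} = 2 U 0 = 0$)
$k{\left(O \right)} = 1$ ($k{\left(O \right)} = 0 + 1 = 1$)
$b{\left(51,-32 \right)} k{\left(-23 \right)} = \left(-26\right) 1 = -26$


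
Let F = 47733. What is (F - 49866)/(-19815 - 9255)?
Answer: 237/3230 ≈ 0.073375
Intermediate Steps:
(F - 49866)/(-19815 - 9255) = (47733 - 49866)/(-19815 - 9255) = -2133/(-29070) = -2133*(-1/29070) = 237/3230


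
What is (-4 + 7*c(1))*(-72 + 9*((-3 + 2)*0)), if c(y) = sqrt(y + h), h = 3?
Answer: -720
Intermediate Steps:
c(y) = sqrt(3 + y) (c(y) = sqrt(y + 3) = sqrt(3 + y))
(-4 + 7*c(1))*(-72 + 9*((-3 + 2)*0)) = (-4 + 7*sqrt(3 + 1))*(-72 + 9*((-3 + 2)*0)) = (-4 + 7*sqrt(4))*(-72 + 9*(-1*0)) = (-4 + 7*2)*(-72 + 9*0) = (-4 + 14)*(-72 + 0) = 10*(-72) = -720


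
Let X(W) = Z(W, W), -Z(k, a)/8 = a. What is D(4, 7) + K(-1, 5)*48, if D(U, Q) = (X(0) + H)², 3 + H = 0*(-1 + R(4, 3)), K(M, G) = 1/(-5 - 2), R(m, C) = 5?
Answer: 15/7 ≈ 2.1429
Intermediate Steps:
Z(k, a) = -8*a
K(M, G) = -⅐ (K(M, G) = 1/(-7) = -⅐)
X(W) = -8*W
H = -3 (H = -3 + 0*(-1 + 5) = -3 + 0*4 = -3 + 0 = -3)
D(U, Q) = 9 (D(U, Q) = (-8*0 - 3)² = (0 - 3)² = (-3)² = 9)
D(4, 7) + K(-1, 5)*48 = 9 - ⅐*48 = 9 - 48/7 = 15/7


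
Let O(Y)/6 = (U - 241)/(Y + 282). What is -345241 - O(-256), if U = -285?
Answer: -4486555/13 ≈ -3.4512e+5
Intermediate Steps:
O(Y) = -3156/(282 + Y) (O(Y) = 6*((-285 - 241)/(Y + 282)) = 6*(-526/(282 + Y)) = -3156/(282 + Y))
-345241 - O(-256) = -345241 - (-3156)/(282 - 256) = -345241 - (-3156)/26 = -345241 - 1*(-1578/13) = -345241 + 1578/13 = -4486555/13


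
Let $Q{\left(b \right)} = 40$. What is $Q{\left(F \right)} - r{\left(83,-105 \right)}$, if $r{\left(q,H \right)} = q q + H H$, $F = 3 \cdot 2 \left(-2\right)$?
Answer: $-17874$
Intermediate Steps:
$F = -12$ ($F = 6 \left(-2\right) = -12$)
$r{\left(q,H \right)} = H^{2} + q^{2}$ ($r{\left(q,H \right)} = q^{2} + H^{2} = H^{2} + q^{2}$)
$Q{\left(F \right)} - r{\left(83,-105 \right)} = 40 - \left(\left(-105\right)^{2} + 83^{2}\right) = 40 - \left(11025 + 6889\right) = 40 - 17914 = -17874$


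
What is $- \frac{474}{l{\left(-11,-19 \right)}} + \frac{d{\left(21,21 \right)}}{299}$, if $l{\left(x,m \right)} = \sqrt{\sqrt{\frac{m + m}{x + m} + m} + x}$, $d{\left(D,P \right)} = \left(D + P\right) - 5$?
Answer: $\frac{37}{299} - \frac{474 \sqrt{15}}{\sqrt{-165 + i \sqrt{3990}}} \approx -24.984 + 135.81 i$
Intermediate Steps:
$d{\left(D,P \right)} = -5 + D + P$
$l{\left(x,m \right)} = \sqrt{x + \sqrt{m + \frac{2 m}{m + x}}}$ ($l{\left(x,m \right)} = \sqrt{\sqrt{\frac{2 m}{m + x} + m} + x} = \sqrt{\sqrt{m + \frac{2 m}{m + x}} + x} = \sqrt{x + \sqrt{m + \frac{2 m}{m + x}}}$)
$- \frac{474}{l{\left(-11,-19 \right)}} + \frac{d{\left(21,21 \right)}}{299} = - \frac{474}{\sqrt{-11 + \sqrt{- \frac{19 \left(2 - 19 - 11\right)}{-19 - 11}}}} + \frac{-5 + 21 + 21}{299} = - \frac{474}{\sqrt{-11 + \sqrt{\left(-19\right) \frac{1}{-30} \left(-28\right)}}} + 37 \cdot \frac{1}{299} = - \frac{474}{\sqrt{-11 + \sqrt{\left(-19\right) \left(- \frac{1}{30}\right) \left(-28\right)}}} + \frac{37}{299} = - \frac{474}{\sqrt{-11 + \sqrt{- \frac{266}{15}}}} + \frac{37}{299} = - \frac{474}{\sqrt{-11 + \frac{i \sqrt{3990}}{15}}} + \frac{37}{299} = \frac{37}{299} - \frac{474}{\sqrt{-11 + \frac{i \sqrt{3990}}{15}}}$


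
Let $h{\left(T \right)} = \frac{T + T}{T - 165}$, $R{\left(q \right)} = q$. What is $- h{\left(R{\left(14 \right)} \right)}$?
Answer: $\frac{28}{151} \approx 0.18543$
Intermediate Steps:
$h{\left(T \right)} = \frac{2 T}{-165 + T}$
$- h{\left(R{\left(14 \right)} \right)} = - \frac{2 \cdot 14}{-165 + 14} = - \frac{2 \cdot 14}{-151} = - \frac{2 \cdot 14 \left(-1\right)}{151} = \left(-1\right) \left(- \frac{28}{151}\right) = \frac{28}{151}$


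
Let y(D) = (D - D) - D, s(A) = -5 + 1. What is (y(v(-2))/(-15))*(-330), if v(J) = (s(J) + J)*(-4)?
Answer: -528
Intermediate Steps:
s(A) = -4
v(J) = 16 - 4*J (v(J) = (-4 + J)*(-4) = 16 - 4*J)
y(D) = -D (y(D) = 0 - D = -D)
(y(v(-2))/(-15))*(-330) = (-(16 - 4*(-2))/(-15))*(-330) = (-(16 + 8)*(-1/15))*(-330) = (-1*24*(-1/15))*(-330) = -24*(-1/15)*(-330) = (8/5)*(-330) = -528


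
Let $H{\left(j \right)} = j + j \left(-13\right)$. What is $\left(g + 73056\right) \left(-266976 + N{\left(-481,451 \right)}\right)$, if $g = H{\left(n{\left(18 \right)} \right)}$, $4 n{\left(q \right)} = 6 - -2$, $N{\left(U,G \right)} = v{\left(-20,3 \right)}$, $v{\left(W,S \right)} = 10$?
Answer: $-19497060912$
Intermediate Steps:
$N{\left(U,G \right)} = 10$
$n{\left(q \right)} = 2$ ($n{\left(q \right)} = \frac{6 - -2}{4} = \frac{6 + 2}{4} = \frac{1}{4} \cdot 8 = 2$)
$H{\left(j \right)} = - 12 j$ ($H{\left(j \right)} = j - 13 j = - 12 j$)
$g = -24$ ($g = \left(-12\right) 2 = -24$)
$\left(g + 73056\right) \left(-266976 + N{\left(-481,451 \right)}\right) = \left(-24 + 73056\right) \left(-266976 + 10\right) = 73032 \left(-266966\right) = -19497060912$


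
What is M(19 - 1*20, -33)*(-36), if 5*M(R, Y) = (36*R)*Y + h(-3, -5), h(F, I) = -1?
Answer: -42732/5 ≈ -8546.4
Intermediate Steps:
M(R, Y) = -⅕ + 36*R*Y/5 (M(R, Y) = ((36*R)*Y - 1)/5 = (36*R*Y - 1)/5 = (-1 + 36*R*Y)/5 = -⅕ + 36*R*Y/5)
M(19 - 1*20, -33)*(-36) = (-⅕ + (36/5)*(19 - 1*20)*(-33))*(-36) = (-⅕ + (36/5)*(19 - 20)*(-33))*(-36) = (-⅕ + (36/5)*(-1)*(-33))*(-36) = (-⅕ + 1188/5)*(-36) = (1187/5)*(-36) = -42732/5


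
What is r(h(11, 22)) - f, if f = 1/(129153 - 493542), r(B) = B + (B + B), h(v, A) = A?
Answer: 24049675/364389 ≈ 66.000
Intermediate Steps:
r(B) = 3*B (r(B) = B + 2*B = 3*B)
f = -1/364389 (f = 1/(-364389) = -1/364389 ≈ -2.7443e-6)
r(h(11, 22)) - f = 3*22 - 1*(-1/364389) = 66 + 1/364389 = 24049675/364389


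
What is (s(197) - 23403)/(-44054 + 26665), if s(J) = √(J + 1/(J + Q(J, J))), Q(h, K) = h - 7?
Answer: 23403/17389 - 4*√204895/2243181 ≈ 1.3450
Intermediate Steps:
Q(h, K) = -7 + h
s(J) = √(J + 1/(-7 + 2*J)) (s(J) = √(J + 1/(J + (-7 + J))) = √(J + 1/(-7 + 2*J)))
(s(197) - 23403)/(-44054 + 26665) = (√((1 + 197*(-7 + 2*197))/(-7 + 2*197)) - 23403)/(-44054 + 26665) = (√((1 + 197*(-7 + 394))/(-7 + 394)) - 23403)/(-17389) = (√((1 + 197*387)/387) - 23403)*(-1/17389) = (√((1 + 76239)/387) - 23403)*(-1/17389) = (√((1/387)*76240) - 23403)*(-1/17389) = (√(76240/387) - 23403)*(-1/17389) = (4*√204895/129 - 23403)*(-1/17389) = (-23403 + 4*√204895/129)*(-1/17389) = 23403/17389 - 4*√204895/2243181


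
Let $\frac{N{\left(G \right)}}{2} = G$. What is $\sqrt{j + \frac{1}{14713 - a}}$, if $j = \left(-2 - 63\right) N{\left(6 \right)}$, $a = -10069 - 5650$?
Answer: $\frac{i \sqrt{45147696018}}{7608} \approx 27.928 i$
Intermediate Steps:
$N{\left(G \right)} = 2 G$
$a = -15719$
$j = -780$ ($j = \left(-2 - 63\right) 2 \cdot 6 = \left(-2 - 63\right) 12 = \left(-65\right) 12 = -780$)
$\sqrt{j + \frac{1}{14713 - a}} = \sqrt{-780 + \frac{1}{14713 - -15719}} = \sqrt{-780 + \frac{1}{14713 + 15719}} = \sqrt{-780 + \frac{1}{30432}} = \sqrt{- \frac{23736959}{30432}} = \frac{i \sqrt{45147696018}}{7608}$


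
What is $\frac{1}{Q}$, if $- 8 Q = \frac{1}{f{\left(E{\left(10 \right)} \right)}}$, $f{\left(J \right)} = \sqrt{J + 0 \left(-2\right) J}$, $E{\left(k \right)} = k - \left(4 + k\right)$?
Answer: $- 16 i \approx - 16.0 i$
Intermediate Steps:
$E{\left(k \right)} = -4$ ($E{\left(k \right)} = k - \left(4 + k\right) = -4$)
$f{\left(J \right)} = \sqrt{J}$ ($f{\left(J \right)} = \sqrt{J + 0 J} = \sqrt{J + 0} = \sqrt{J}$)
$Q = \frac{i}{16}$ ($Q = - \frac{1}{8 \sqrt{-4}} = - \frac{1}{8 \cdot 2 i} = - \frac{\left(- \frac{1}{2}\right) i}{8} = \frac{i}{16} \approx 0.0625 i$)
$\frac{1}{Q} = \frac{1}{\frac{1}{16} i} = - 16 i$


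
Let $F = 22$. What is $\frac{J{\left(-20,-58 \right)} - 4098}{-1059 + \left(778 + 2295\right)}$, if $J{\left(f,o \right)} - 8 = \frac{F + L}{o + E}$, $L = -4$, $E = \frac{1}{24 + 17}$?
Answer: $- \frac{4861334}{2393639} \approx -2.0309$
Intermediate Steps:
$E = \frac{1}{41} \approx 0.02439$
$J{\left(f,o \right)} = 8 + \frac{18}{\frac{1}{41} + o}$ ($J{\left(f,o \right)} = 8 + \frac{22 - 4}{o + \frac{1}{41}} = 8 + \frac{18}{\frac{1}{41} + o}$)
$\frac{J{\left(-20,-58 \right)} - 4098}{-1059 + \left(778 + 2295\right)} = \frac{\frac{2 \left(373 + 164 \left(-58\right)\right)}{1 + 41 \left(-58\right)} - 4098}{-1059 + \left(778 + 2295\right)} = \frac{\frac{2 \left(373 - 9512\right)}{1 - 2378} - 4098}{-1059 + 3073} = \frac{2 \frac{1}{-2377} \left(-9139\right) - 4098}{2014} = \left(2 \left(- \frac{1}{2377}\right) \left(-9139\right) - 4098\right) \frac{1}{2014} = \left(\frac{18278}{2377} - 4098\right) \frac{1}{2014} = \left(- \frac{9722668}{2377}\right) \frac{1}{2014} = - \frac{4861334}{2393639}$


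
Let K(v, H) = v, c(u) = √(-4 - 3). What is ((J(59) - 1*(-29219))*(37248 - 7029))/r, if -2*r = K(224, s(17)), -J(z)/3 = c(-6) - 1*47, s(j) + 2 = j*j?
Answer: -7921695 + 12951*I*√7/16 ≈ -7.9217e+6 + 2141.6*I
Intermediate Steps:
c(u) = I*√7 (c(u) = √(-7) = I*√7)
s(j) = -2 + j² (s(j) = -2 + j*j = -2 + j²)
J(z) = 141 - 3*I*√7 (J(z) = -3*(I*√7 - 1*47) = -3*(I*√7 - 47) = -3*(-47 + I*√7) = 141 - 3*I*√7)
r = -112 (r = -½*224 = -112)
((J(59) - 1*(-29219))*(37248 - 7029))/r = (((141 - 3*I*√7) - 1*(-29219))*(37248 - 7029))/(-112) = (((141 - 3*I*√7) + 29219)*30219)*(-1/112) = ((29360 - 3*I*√7)*30219)*(-1/112) = (887229840 - 90657*I*√7)*(-1/112) = -7921695 + 12951*I*√7/16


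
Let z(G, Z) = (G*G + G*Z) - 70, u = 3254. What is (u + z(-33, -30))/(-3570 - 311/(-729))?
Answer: -3836727/2602219 ≈ -1.4744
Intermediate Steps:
z(G, Z) = -70 + G² + G*Z (z(G, Z) = (G² + G*Z) - 70 = -70 + G² + G*Z)
(u + z(-33, -30))/(-3570 - 311/(-729)) = (3254 + (-70 + (-33)² - 33*(-30)))/(-3570 - 311/(-729)) = (3254 + (-70 + 1089 + 990))/(-3570 - 311*(-1/729)) = (3254 + 2009)/(-3570 + 311/729) = 5263/(-2602219/729) = 5263*(-729/2602219) = -3836727/2602219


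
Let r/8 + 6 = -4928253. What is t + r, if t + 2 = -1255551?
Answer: -40681625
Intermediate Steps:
t = -1255553 (t = -2 - 1255551 = -1255553)
r = -39426072 (r = -48 + 8*(-4928253) = -48 - 39426024 = -39426072)
t + r = -1255553 - 39426072 = -40681625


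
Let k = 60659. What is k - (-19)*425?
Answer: 68734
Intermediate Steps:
k - (-19)*425 = 60659 - (-19)*425 = 60659 - 1*(-8075) = 60659 + 8075 = 68734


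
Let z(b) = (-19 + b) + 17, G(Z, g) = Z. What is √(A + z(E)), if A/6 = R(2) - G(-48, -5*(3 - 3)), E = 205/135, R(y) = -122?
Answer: I*√36003/9 ≈ 21.083*I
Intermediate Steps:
E = 41/27 (E = 205*(1/135) = 41/27 ≈ 1.5185)
z(b) = -2 + b
A = -444 (A = 6*(-122 - 1*(-48)) = 6*(-122 + 48) = 6*(-74) = -444)
√(A + z(E)) = √(-444 + (-2 + 41/27)) = √(-444 - 13/27) = √(-12001/27) = I*√36003/9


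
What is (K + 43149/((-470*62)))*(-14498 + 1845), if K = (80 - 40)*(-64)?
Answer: 944439519497/29140 ≈ 3.2410e+7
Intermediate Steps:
K = -2560 (K = 40*(-64) = -2560)
(K + 43149/((-470*62)))*(-14498 + 1845) = (-2560 + 43149/((-470*62)))*(-14498 + 1845) = (-2560 + 43149/(-29140))*(-12653) = (-2560 + 43149*(-1/29140))*(-12653) = (-2560 - 43149/29140)*(-12653) = -74641549/29140*(-12653) = 944439519497/29140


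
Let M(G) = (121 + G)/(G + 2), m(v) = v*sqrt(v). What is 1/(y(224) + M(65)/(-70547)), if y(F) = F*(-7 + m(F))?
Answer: 17515509682631941/6299628054355273503695150 + 1120992591555429376*sqrt(14)/3149814027177636751847575 ≈ 1.3344e-6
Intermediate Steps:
m(v) = v**(3/2)
M(G) = (121 + G)/(2 + G)
y(F) = F*(-7 + F**(3/2))
1/(y(224) + M(65)/(-70547)) = 1/(224*(-7 + 224**(3/2)) + ((121 + 65)/(2 + 65))/(-70547)) = 1/(224*(-7 + 896*sqrt(14)) + (186/67)*(-1/70547)) = 1/((-1568 + 200704*sqrt(14)) + ((1/67)*186)*(-1/70547)) = 1/((-1568 + 200704*sqrt(14)) + (186/67)*(-1/70547)) = 1/((-1568 + 200704*sqrt(14)) - 186/4726649) = 1/(-7411385818/4726649 + 200704*sqrt(14))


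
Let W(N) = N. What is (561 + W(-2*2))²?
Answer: 310249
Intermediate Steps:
(561 + W(-2*2))² = (561 - 2*2)² = (561 - 4)² = 557² = 310249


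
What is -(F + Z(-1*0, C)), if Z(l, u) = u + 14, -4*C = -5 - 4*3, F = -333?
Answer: 1259/4 ≈ 314.75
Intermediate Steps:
C = 17/4 (C = -(-5 - 4*3)/4 = -(-5 - 12)/4 = -1/4*(-17) = 17/4 ≈ 4.2500)
Z(l, u) = 14 + u
-(F + Z(-1*0, C)) = -(-333 + (14 + 17/4)) = -(-333 + 73/4) = -1*(-1259/4) = 1259/4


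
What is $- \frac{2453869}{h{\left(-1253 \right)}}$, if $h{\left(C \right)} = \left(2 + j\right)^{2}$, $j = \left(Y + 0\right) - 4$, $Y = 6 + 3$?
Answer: $- \frac{2453869}{49} \approx -50079.0$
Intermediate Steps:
$Y = 9$
$j = 5$ ($j = \left(9 + 0\right) - 4 = 9 - 4 = 5$)
$h{\left(C \right)} = 49$ ($h{\left(C \right)} = \left(2 + 5\right)^{2} = 7^{2} = 49$)
$- \frac{2453869}{h{\left(-1253 \right)}} = - \frac{2453869}{49}$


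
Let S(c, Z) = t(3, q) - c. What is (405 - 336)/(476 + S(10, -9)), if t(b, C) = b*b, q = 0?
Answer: 69/475 ≈ 0.14526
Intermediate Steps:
t(b, C) = b²
S(c, Z) = 9 - c (S(c, Z) = 3² - c = 9 - c)
(405 - 336)/(476 + S(10, -9)) = (405 - 336)/(476 + (9 - 1*10)) = 69/(476 + (9 - 10)) = 69/(476 - 1) = 69/475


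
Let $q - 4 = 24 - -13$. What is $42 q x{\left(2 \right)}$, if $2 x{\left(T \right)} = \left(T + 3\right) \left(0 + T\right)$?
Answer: $8610$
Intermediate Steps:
$x{\left(T \right)} = \frac{T \left(3 + T\right)}{2}$ ($x{\left(T \right)} = \frac{\left(T + 3\right) \left(0 + T\right)}{2} = \frac{\left(3 + T\right) T}{2} = \frac{T \left(3 + T\right)}{2}$)
$q = 41$ ($q = 4 + \left(24 - -13\right) = 4 + \left(24 + 13\right) = 4 + 37 = 41$)
$42 q x{\left(2 \right)} = 42 \cdot 41 \cdot \frac{1}{2} \cdot 2 \left(3 + 2\right) = 1722 \cdot \frac{1}{2} \cdot 2 \cdot 5 = 1722 \cdot 5 = 8610$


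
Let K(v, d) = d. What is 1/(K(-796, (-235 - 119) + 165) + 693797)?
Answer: 1/693608 ≈ 1.4417e-6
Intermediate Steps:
1/(K(-796, (-235 - 119) + 165) + 693797) = 1/(((-235 - 119) + 165) + 693797) = 1/((-354 + 165) + 693797) = 1/(-189 + 693797) = 1/693608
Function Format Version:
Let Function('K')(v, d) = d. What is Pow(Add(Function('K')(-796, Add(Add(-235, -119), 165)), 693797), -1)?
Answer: Rational(1, 693608) ≈ 1.4417e-6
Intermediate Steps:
Pow(Add(Function('K')(-796, Add(Add(-235, -119), 165)), 693797), -1) = Pow(Add(Add(Add(-235, -119), 165), 693797), -1) = Pow(Add(Add(-354, 165), 693797), -1) = Pow(Add(-189, 693797), -1) = Pow(693608, -1) = Rational(1, 693608)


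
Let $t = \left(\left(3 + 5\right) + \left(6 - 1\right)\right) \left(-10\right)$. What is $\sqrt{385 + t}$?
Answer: $\sqrt{255} \approx 15.969$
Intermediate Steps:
$t = -130$ ($t = \left(8 + 5\right) \left(-10\right) = 13 \left(-10\right) = -130$)
$\sqrt{385 + t} = \sqrt{385 - 130} = \sqrt{255}$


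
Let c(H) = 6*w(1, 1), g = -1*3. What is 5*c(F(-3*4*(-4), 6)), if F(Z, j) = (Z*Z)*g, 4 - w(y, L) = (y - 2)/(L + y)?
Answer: 135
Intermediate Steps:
g = -3
w(y, L) = 4 - (-2 + y)/(L + y) (w(y, L) = 4 - (y - 2)/(L + y) = 4 - (-2 + y)/(L + y))
F(Z, j) = -3*Z**2 (F(Z, j) = (Z*Z)*(-3) = Z**2*(-3) = -3*Z**2)
c(H) = 27 (c(H) = 6*((2 + 3*1 + 4*1)/(1 + 1)) = 6*((2 + 3 + 4)/2) = 6*((1/2)*9) = 6*(9/2) = 27)
5*c(F(-3*4*(-4), 6)) = 5*27 = 135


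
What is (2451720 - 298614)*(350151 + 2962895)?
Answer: 7133339220876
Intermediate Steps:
(2451720 - 298614)*(350151 + 2962895) = 2153106*3313046 = 7133339220876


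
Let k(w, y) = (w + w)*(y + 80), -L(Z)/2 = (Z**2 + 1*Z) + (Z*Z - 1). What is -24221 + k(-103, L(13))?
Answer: 103499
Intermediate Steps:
L(Z) = 2 - 4*Z**2 - 2*Z (L(Z) = -2*((Z**2 + 1*Z) + (Z*Z - 1)) = -2*((Z**2 + Z) + (Z**2 - 1)) = -2*((Z + Z**2) + (-1 + Z**2)) = -2*(-1 + Z + 2*Z**2) = 2 - 4*Z**2 - 2*Z)
k(w, y) = 2*w*(80 + y) (k(w, y) = (2*w)*(80 + y) = 2*w*(80 + y))
-24221 + k(-103, L(13)) = -24221 + 2*(-103)*(80 + (2 - 4*13**2 - 2*13)) = -24221 + 2*(-103)*(80 + (2 - 4*169 - 26)) = -24221 + 2*(-103)*(80 + (2 - 676 - 26)) = -24221 + 2*(-103)*(80 - 700) = -24221 + 2*(-103)*(-620) = -24221 + 127720 = 103499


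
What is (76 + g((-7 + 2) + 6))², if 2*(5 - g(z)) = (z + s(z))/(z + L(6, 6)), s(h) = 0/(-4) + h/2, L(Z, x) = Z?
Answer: 5130225/784 ≈ 6543.7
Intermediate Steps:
s(h) = h/2 (s(h) = 0*(-¼) + h*(½) = 0 + h/2 = h/2)
g(z) = 5 - 3*z/(4*(6 + z)) (g(z) = 5 - (z + z/2)/(2*(z + 6)) = 5 - 3*z/2/(2*(6 + z)) = 5 - 3*z/(4*(6 + z)))
(76 + g((-7 + 2) + 6))² = (76 + (120 + 17*((-7 + 2) + 6))/(4*(6 + ((-7 + 2) + 6))))² = (76 + (120 + 17*(-5 + 6))/(4*(6 + (-5 + 6))))² = (76 + (120 + 17*1)/(4*(6 + 1)))² = (76 + (¼)*(120 + 17)/7)² = (76 + (¼)*(⅐)*137)² = (76 + 137/28)² = (2265/28)² = 5130225/784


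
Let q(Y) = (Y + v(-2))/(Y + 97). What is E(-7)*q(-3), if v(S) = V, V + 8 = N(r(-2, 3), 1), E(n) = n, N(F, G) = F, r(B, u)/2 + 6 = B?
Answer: 189/94 ≈ 2.0106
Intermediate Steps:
r(B, u) = -12 + 2*B
V = -24 (V = -8 + (-12 + 2*(-2)) = -8 + (-12 - 4) = -8 - 16 = -24)
v(S) = -24
q(Y) = (-24 + Y)/(97 + Y) (q(Y) = (Y - 24)/(Y + 97) = (-24 + Y)/(97 + Y))
E(-7)*q(-3) = -7*(-24 - 3)/(97 - 3) = -7*(-27)/94 = -7*(-27/94) = 189/94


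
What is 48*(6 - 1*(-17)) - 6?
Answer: 1098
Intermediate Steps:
48*(6 - 1*(-17)) - 6 = 48*(6 + 17) - 6 = 48*23 - 6 = 1104 - 6 = 1098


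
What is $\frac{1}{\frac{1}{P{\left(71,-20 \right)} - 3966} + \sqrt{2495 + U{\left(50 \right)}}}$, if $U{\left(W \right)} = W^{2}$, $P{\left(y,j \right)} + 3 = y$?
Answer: $\frac{3898}{75896047979} + \frac{45583212 \sqrt{555}}{75896047979} \approx 0.014149$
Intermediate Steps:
$P{\left(y,j \right)} = -3 + y$
$\frac{1}{\frac{1}{P{\left(71,-20 \right)} - 3966} + \sqrt{2495 + U{\left(50 \right)}}} = \frac{1}{\frac{1}{\left(-3 + 71\right) - 3966} + \sqrt{2495 + 50^{2}}} = \frac{1}{\frac{1}{68 - 3966} + \sqrt{2495 + 2500}} = \frac{1}{\frac{1}{-3898} + \sqrt{4995}} = \frac{1}{- \frac{1}{3898} + 3 \sqrt{555}}$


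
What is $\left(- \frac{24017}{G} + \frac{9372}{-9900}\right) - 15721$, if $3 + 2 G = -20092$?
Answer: $- \frac{4738267264}{301425} \approx -15720.0$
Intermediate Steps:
$G = - \frac{20095}{2}$ ($G = - \frac{3}{2} + \frac{1}{2} \left(-20092\right) = - \frac{3}{2} - 10046 = - \frac{20095}{2} \approx -10048.0$)
$\left(- \frac{24017}{G} + \frac{9372}{-9900}\right) - 15721 = \left(- \frac{24017}{- \frac{20095}{2}} + \frac{9372}{-9900}\right) - 15721 = \left(\left(-24017\right) \left(- \frac{2}{20095}\right) + 9372 \left(- \frac{1}{9900}\right)\right) - 15721 = \left(\frac{48034}{20095} - \frac{71}{75}\right) - 15721 = \frac{435161}{301425} - 15721 = - \frac{4738267264}{301425}$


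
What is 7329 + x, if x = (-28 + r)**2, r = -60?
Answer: 15073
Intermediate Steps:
x = 7744 (x = (-28 - 60)**2 = (-88)**2 = 7744)
7329 + x = 7329 + 7744 = 15073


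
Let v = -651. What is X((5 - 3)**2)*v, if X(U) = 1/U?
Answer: -651/4 ≈ -162.75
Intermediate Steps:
X((5 - 3)**2)*v = -651/(5 - 3)**2 = -651/2**2 = -651/4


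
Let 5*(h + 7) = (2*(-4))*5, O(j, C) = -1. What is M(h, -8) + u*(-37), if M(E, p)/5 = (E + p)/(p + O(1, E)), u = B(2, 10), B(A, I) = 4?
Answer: -1217/9 ≈ -135.22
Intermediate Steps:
h = -15 (h = -7 + ((2*(-4))*5)/5 = -7 + (-8*5)/5 = -7 + (⅕)*(-40) = -7 - 8 = -15)
u = 4
M(E, p) = 5*(E + p)/(-1 + p) (M(E, p) = 5*((E + p)/(p - 1)) = 5*((E + p)/(-1 + p)) = 5*(E + p)/(-1 + p))
M(h, -8) + u*(-37) = 5*(-15 - 8)/(-1 - 8) + 4*(-37) = 5*(-23)/(-9) - 148 = 5*(-⅑)*(-23) - 148 = 115/9 - 148 = -1217/9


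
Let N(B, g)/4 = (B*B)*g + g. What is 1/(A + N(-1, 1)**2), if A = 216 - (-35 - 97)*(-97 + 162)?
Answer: 1/8860 ≈ 0.00011287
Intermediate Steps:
N(B, g) = 4*g + 4*g*B**2 (N(B, g) = 4*((B*B)*g + g) = 4*(B**2*g + g) = 4*(g*B**2 + g) = 4*(g + g*B**2) = 4*g + 4*g*B**2)
A = 8796 (A = 216 - (-132)*65 = 216 - 1*(-8580) = 216 + 8580 = 8796)
1/(A + N(-1, 1)**2) = 1/(8796 + (4*1*(1 + (-1)**2))**2) = 1/(8796 + (4*1*(1 + 1))**2) = 1/(8796 + (4*1*2)**2) = 1/(8796 + 8**2) = 1/(8796 + 64) = 1/8860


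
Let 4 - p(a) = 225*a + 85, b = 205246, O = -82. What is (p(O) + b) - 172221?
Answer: 51394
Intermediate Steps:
p(a) = -81 - 225*a (p(a) = 4 - (225*a + 85) = 4 - (85 + 225*a) = 4 + (-85 - 225*a) = -81 - 225*a)
(p(O) + b) - 172221 = ((-81 - 225*(-82)) + 205246) - 172221 = ((-81 + 18450) + 205246) - 172221 = (18369 + 205246) - 172221 = 223615 - 172221 = 51394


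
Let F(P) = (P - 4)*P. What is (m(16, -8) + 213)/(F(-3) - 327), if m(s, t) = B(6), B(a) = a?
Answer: -73/102 ≈ -0.71569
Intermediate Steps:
F(P) = P*(-4 + P) (F(P) = (-4 + P)*P = P*(-4 + P))
m(s, t) = 6
(m(16, -8) + 213)/(F(-3) - 327) = (6 + 213)/(-3*(-4 - 3) - 327) = 219/(-3*(-7) - 327) = 219/(21 - 327) = 219/(-306) = 219*(-1/306) = -73/102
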